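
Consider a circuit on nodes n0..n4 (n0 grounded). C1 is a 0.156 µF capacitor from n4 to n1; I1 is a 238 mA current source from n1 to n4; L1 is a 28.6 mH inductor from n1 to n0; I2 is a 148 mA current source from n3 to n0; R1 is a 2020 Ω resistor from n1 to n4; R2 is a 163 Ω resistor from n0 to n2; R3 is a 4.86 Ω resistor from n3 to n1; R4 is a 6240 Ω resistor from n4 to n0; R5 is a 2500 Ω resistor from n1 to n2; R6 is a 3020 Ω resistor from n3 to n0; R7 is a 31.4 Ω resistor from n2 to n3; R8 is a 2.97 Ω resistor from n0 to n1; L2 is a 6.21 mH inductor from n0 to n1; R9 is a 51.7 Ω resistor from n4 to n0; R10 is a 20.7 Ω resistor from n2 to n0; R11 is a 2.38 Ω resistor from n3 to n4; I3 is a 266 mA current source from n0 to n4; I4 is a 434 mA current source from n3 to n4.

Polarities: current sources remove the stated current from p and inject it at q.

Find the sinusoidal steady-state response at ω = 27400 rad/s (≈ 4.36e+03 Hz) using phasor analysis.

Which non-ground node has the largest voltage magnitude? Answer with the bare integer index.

MNA unknowns: 4 node voltages V₁..V_4
C1: Y=0.000+0.004274j on G[4,1]
I1: z[1]−=0.238, z[4]+=0.238
L1: Y=0.000-0.001276j on G[1,0]
I2: z[3]−=0.148, z[0]+=0.148
R1: Y=0.0004950+0.000j on G[1,4]
R2: Y=0.006135+0.000j on G[0,2]
R3: Y=0.2058+0.000j on G[3,1]
R4: Y=0.0001603+0.000j on G[4,0]
R5: Y=0.0004000+0.000j on G[1,2]
R6: Y=0.0003311+0.000j on G[3,0]
R7: Y=0.03185+0.000j on G[2,3]
R8: Y=0.3367+0.000j on G[0,1]
L2: Y=0.000-0.005877j on G[0,1]
R9: Y=0.01934+0.000j on G[4,0]
R10: Y=0.04831+0.000j on G[2,0]
R11: Y=0.4202+0.000j on G[3,4]
I3: z[0]−=0.266, z[4]+=0.266
I4: z[3]−=0.434, z[4]+=0.434
solve → V1=0.07220+0.008946j, V2=0.4914-0.01756j, V3=1.337-0.04792j, V4=3.406-0.07811j

4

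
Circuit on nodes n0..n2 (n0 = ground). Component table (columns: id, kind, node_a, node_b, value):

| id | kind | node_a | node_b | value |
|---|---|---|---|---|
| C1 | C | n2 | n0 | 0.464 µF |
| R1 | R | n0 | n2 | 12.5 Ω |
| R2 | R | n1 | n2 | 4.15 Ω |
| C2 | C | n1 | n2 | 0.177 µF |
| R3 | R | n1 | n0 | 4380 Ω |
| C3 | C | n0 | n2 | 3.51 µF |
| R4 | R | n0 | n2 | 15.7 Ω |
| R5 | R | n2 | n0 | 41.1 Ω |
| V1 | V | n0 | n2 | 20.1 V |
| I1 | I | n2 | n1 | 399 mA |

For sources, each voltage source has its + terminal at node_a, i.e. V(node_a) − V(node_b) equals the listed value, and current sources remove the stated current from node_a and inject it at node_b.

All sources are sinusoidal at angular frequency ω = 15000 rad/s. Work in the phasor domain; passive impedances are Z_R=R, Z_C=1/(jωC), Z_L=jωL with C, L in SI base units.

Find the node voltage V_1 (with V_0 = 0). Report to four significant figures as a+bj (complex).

Element admittances at ω=15000 rad/s:
  Y(C1) = 0.000+0.006960j S between n2,n0
  Y(R1) = 0.08000+0.000j S between n0,n2
  Y(R2) = 0.2410+0.000j S between n1,n2
  Y(C2) = 0.000+0.002655j S between n1,n2
  Y(R3) = 0.0002283+0.000j S between n1,n0
  Y(C3) = 0.000+0.05265j S between n0,n2
  Y(R4) = 0.06369+0.000j S between n0,n2
  Y(R5) = 0.02433+0.000j S between n2,n0
  V1: constraint V(n0)−V(n2) = 20.1
  I1: injects 0.399 A into n1 (from n2)
Assemble and solve the 3×3 MNA system:
  V(n1)=-18.43-0.01842j  V(n2)=-20.10+0.000j
  i(V1)=-3.382-1.198j

-18.43-0.01842j V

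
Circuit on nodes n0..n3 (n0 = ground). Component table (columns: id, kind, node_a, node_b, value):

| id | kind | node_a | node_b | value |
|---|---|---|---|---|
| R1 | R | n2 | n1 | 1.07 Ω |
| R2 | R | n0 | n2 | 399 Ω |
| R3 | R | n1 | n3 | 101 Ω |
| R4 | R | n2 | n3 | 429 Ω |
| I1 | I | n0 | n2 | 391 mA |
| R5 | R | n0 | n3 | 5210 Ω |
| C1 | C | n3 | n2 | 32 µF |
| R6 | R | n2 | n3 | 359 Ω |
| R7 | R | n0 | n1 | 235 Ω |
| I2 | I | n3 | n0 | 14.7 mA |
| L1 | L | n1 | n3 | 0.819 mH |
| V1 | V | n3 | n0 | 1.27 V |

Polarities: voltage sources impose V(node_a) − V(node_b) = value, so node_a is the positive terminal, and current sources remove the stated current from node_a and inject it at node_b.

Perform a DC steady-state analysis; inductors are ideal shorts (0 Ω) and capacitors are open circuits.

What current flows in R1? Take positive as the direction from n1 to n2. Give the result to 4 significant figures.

Element admittances at DC:
  Y(R1) = 0.9346 S between n2,n1
  Y(R2) = 0.002506 S between n0,n2
  Y(R3) = 0.009901 S between n1,n3
  Y(R4) = 0.002331 S between n2,n3
  I1: injects 0.391 A into n2 (from n0)
  Y(R5) = 0.0001919 S between n0,n3
  Y(C1) = 0.000 S between n3,n2
  Y(R6) = 0.002786 S between n2,n3
  Y(R7) = 0.004255 S between n0,n1
  I2: injects 0.0147 A into n0 (from n3)
  L1: short n1↔n3 (DC inductor)
  V1: constraint V(n3)−V(n0) = 1.27
Assemble and solve the 5×5 MNA system:
  V(n1)=1.270  V(n2)=1.682  V(n3)=1.270
  i(L1)=0.3793  i(V1)=0.3664

-0.3847 A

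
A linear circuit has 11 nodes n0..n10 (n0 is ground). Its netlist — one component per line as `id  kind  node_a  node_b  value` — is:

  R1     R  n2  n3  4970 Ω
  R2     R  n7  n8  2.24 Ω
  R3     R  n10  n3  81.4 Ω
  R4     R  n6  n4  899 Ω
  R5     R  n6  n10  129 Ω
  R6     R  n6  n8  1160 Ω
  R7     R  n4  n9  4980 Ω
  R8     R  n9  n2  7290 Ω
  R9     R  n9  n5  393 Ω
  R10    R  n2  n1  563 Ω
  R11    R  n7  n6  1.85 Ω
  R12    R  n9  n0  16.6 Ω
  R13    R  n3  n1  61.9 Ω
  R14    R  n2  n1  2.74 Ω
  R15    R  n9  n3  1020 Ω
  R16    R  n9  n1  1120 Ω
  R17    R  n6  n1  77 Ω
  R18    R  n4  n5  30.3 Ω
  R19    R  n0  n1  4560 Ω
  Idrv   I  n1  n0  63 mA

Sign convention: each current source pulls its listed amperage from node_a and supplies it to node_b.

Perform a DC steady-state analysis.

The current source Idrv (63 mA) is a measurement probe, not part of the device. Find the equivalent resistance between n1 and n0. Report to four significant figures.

R_eq = 358.2 Ω

Apply KCL at each of the 10 non-ground nodes and solve the resulting linear system.
Node n1: branches {R10, R13, R14, R16, R17, R19, Idrv} → V_1 = -22.57
Node n2: branches {R1, R8, R10, R14} → V_2 = -22.56
Node n3: branches {R1, R3, R13, R15} → V_3 = -21.35
Node n4: branches {R4, R7, R18} → V_4 = -7.133
Node n5: branches {R9, R18} → V_5 = -6.692
Node n6: branches {R4, R5, R6, R11, R17} → V_6 = -21.35
Node n7: branches {R2, R11} → V_7 = -21.35
Node n8: branches {R2, R6} → V_8 = -21.35
Node n9: branches {R7, R8, R9, R12, R15, R16} → V_9 = -0.9636
Node n10: branches {R3, R5} → V_10 = -21.35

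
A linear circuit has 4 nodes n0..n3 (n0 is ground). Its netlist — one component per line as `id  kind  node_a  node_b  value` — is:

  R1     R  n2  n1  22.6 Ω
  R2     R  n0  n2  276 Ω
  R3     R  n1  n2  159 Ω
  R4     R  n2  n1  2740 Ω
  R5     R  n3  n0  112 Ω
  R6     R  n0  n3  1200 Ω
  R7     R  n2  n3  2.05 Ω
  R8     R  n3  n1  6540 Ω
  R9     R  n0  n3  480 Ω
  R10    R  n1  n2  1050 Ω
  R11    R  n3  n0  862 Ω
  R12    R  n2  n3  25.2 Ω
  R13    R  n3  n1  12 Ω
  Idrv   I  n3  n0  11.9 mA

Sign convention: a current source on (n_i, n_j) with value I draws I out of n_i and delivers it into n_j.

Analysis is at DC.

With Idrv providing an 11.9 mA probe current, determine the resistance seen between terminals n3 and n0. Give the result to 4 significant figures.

R_eq = 60.22 Ω

Element admittances at DC:
  Y(R1) = 0.04425 S between n2,n1
  Y(R2) = 0.003623 S between n0,n2
  Y(R3) = 0.006289 S between n1,n2
  Y(R4) = 0.0003650 S between n2,n1
  Y(R5) = 0.008929 S between n3,n0
  Y(R6) = 0.0008333 S between n0,n3
  Y(R7) = 0.4878 S between n2,n3
  Y(R8) = 0.0001529 S between n3,n1
  Y(R9) = 0.002083 S between n0,n3
  Y(R10) = 0.0009524 S between n1,n2
  Y(R11) = 0.001160 S between n3,n0
  Y(R12) = 0.03968 S between n2,n3
  Y(R13) = 0.08333 S between n3,n1
  Idrv: injects 0.0119 A into n0 (from n3)
Assemble and solve the 3×3 MNA system:
  V(n1)=-0.7149  V(n2)=-0.7120  V(n3)=-0.7166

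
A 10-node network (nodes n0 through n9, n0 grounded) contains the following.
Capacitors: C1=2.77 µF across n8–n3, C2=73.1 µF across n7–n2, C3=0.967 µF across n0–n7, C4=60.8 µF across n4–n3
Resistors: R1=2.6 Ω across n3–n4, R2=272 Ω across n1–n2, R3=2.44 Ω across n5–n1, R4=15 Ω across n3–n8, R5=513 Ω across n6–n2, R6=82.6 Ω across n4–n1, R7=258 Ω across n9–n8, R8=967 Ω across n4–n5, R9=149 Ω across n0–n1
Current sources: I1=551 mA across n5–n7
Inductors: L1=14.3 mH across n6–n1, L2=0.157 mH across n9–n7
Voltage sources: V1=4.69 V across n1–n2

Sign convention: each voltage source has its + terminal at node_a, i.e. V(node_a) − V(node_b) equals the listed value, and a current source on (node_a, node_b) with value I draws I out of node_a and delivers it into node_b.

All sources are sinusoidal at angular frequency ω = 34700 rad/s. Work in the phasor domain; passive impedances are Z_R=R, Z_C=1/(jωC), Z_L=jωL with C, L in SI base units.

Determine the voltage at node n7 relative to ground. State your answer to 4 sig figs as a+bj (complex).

Element admittances at ω=34700 rad/s:
  Y(C1) = 0.000+0.09612j S between n8,n3
  Y(R1) = 0.3846+0.000j S between n3,n4
  I1: injects 0.551 A into n7 (from n5)
  Y(R2) = 0.003676+0.000j S between n1,n2
  Y(C2) = 0.000+2.537j S between n7,n2
  Y(R3) = 0.4098+0.000j S between n5,n1
  Y(R4) = 0.06667+0.000j S between n3,n8
  Y(R5) = 0.001949+0.000j S between n6,n2
  Y(L1) = 0.000-0.002015j S between n6,n1
  Y(L2) = 0.000-0.1836j S between n9,n7
  Y(R6) = 0.01211+0.000j S between n4,n1
  Y(C3) = 0.000+0.03355j S between n0,n7
  Y(C4) = 0.000+2.110j S between n4,n3
  Y(R7) = 0.003876+0.000j S between n9,n8
  Y(R8) = 0.001034+0.000j S between n4,n5
  Y(R9) = 0.006711+0.000j S between n0,n1
  V1: constraint V(n1)−V(n2) = 4.69
Assemble and solve the 10×10 MNA system:
  V(n1)=4.461+1.127j  V(n2)=-0.2286+1.127j  V(n3)=3.326+1.074j  V(n4)=3.328+1.068j  V(n5)=3.117+1.127j  V(n6)=2.194-1.217j  V(n7)=-0.2254+0.8923j  V(n8)=3.255+1.165j  V(n9)=-0.2296+0.9659j
  i(V1)=-0.6164-0.003765j

-0.2254+0.8923j V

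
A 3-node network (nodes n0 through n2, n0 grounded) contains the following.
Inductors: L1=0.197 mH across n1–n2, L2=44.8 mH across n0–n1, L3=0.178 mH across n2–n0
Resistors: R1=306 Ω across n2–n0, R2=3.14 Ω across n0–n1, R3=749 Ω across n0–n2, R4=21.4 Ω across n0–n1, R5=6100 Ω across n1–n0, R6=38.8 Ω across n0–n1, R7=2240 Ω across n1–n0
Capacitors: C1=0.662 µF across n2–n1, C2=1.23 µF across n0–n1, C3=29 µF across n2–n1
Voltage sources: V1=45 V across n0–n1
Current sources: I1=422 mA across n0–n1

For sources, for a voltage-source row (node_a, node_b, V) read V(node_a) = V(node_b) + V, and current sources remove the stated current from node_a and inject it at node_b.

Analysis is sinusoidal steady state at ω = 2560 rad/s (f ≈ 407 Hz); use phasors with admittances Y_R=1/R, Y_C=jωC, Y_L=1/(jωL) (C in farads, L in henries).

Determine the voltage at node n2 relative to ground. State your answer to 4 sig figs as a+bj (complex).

MNA unknowns: 2 node voltages V₁..V_2 plus 1 source current (V1)
L1: Y=0.000-1.983j on G[1,2]
R1: Y=0.003268+0.000j on G[2,0]
R2: Y=0.3185+0.000j on G[0,1]
R3: Y=0.001335+0.000j on G[0,2]
L2: Y=0.000-0.008719j on G[0,1]
C1: Y=0.000+0.001695j on G[2,1]
C2: Y=0.000+0.003149j on G[0,1]
L3: Y=0.000-2.195j on G[2,0]
R4: Y=0.04673+0.000j on G[0,1]
R5: Y=0.0001639+0.000j on G[1,0]
R6: Y=0.02577+0.000j on G[0,1]
C3: Y=0.000+0.07424j on G[2,1]
R7: Y=0.0004464+0.000j on G[1,0]
V1: row V0−V1=45, i_V1 at 0,1
I1: z[0]−=0.422, z[1]+=0.422
solve → V1=-45.00+0.000j, V2=-20.92+0.02348j
aux → i_V1=-18.09+46.17j

-20.92+0.02348j V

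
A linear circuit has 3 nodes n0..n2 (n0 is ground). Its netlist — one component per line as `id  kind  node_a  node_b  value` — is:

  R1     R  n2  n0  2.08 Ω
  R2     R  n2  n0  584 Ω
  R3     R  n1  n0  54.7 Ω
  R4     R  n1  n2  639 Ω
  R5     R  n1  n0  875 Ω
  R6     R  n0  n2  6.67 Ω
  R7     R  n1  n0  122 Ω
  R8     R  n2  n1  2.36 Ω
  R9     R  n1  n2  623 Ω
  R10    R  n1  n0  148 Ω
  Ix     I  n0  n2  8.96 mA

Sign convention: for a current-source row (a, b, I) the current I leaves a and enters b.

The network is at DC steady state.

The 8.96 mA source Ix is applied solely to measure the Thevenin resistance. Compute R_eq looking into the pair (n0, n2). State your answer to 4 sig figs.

R_eq = 1.506 Ω

Apply KCL at each of the 2 non-ground nodes and solve the resulting linear system.
Node n1: branches {R3, R4, R5, R7, R8, R9, R10} → V_1 = 0.01248
Node n2: branches {R1, R2, R4, R6, R8, R9, Ix} → V_2 = 0.01349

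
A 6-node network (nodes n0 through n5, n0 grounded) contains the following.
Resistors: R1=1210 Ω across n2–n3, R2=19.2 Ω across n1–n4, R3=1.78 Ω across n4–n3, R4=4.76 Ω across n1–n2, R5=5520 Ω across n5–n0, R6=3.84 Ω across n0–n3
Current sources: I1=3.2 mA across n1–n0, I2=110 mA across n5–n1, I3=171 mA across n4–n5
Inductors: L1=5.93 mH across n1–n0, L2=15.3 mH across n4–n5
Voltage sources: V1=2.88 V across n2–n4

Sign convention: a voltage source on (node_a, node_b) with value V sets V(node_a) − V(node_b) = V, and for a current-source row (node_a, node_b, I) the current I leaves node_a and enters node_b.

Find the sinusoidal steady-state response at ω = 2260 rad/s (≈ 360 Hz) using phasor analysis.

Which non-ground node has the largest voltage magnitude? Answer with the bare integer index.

5

Apply KCL at each of the 5 non-ground nodes and solve the resulting linear system.
Node n1: branches {R2, I1, R4, I2, L1} → V_1 = 1.803+1.266j
Node n2: branches {R1, R4, V1} → V_2 = 2.328+0.7527j
Node n3: branches {R1, R3, R6} → V_3 = -0.3746+0.5145j
Node n4: branches {R2, R3, L2, I3, V1} → V_4 = -0.5522+0.7527j
Node n5: branches {R5, I2, L2, I3} → V_5 = -0.5343+2.865j
Source currents: i(V1)=-0.1125+0.1076j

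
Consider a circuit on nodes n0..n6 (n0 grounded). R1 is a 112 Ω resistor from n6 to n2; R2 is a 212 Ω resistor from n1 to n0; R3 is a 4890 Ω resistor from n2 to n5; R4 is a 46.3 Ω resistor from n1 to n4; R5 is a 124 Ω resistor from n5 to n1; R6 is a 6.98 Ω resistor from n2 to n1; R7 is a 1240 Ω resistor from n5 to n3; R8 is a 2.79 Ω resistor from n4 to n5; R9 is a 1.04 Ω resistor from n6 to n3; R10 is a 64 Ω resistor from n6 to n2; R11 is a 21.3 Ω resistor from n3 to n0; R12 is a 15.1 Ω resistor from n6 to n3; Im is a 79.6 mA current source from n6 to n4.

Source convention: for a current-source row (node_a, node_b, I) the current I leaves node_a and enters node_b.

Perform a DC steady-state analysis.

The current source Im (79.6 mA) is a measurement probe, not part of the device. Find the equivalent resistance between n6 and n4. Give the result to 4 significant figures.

R_eq = 69.27 Ω

MNA unknowns: 6 node voltages V₁..V_6
R1: Y=0.008929 on G[6,2]
R2: Y=0.004717 on G[1,0]
R3: Y=0.0002045 on G[2,5]
R4: Y=0.02160 on G[1,4]
R5: Y=0.008065 on G[5,1]
R6: Y=0.1433 on G[2,1]
R7: Y=0.0008065 on G[5,3]
R8: Y=0.3584 on G[4,5]
R9: Y=0.9615 on G[6,3]
R10: Y=0.01562 on G[6,2]
R11: Y=0.04695 on G[3,0]
R12: Y=0.06623 on G[6,3]
Im: z[6]−=0.0796, z[4]+=0.0796
solve → V1=2.692, V2=2.259, V3=-0.2704, V4=5.227, V5=5.157, V6=-0.2871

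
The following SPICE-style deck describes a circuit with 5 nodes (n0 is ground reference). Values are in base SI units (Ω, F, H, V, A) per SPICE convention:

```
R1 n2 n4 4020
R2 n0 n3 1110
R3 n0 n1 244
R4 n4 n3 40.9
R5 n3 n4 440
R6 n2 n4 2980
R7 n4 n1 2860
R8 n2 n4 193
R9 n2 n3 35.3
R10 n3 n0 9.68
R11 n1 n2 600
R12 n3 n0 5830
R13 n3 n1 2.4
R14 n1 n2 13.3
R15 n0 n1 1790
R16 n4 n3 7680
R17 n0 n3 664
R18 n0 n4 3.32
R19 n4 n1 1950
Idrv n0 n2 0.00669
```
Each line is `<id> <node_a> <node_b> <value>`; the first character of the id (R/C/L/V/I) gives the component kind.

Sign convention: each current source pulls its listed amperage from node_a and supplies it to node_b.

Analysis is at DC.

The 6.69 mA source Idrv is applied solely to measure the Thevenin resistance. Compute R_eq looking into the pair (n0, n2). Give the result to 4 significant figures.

Apply KCL at each of the 4 non-ground nodes and solve the resulting linear system.
Node n1: branches {R3, R7, R11, R13, R14, R15, R19} → V_1 = 0.05430
Node n2: branches {R1, R6, R8, R9, R11, R14, Idrv} → V_2 = 0.1096
Node n3: branches {R2, R4, R5, R9, R10, R12, R13, R16, R17} → V_3 = 0.04480
Node n4: branches {R1, R4, R5, R6, R7, R8, R16, R18, R19} → V_4 = 0.005623

R_eq = 16.39 Ω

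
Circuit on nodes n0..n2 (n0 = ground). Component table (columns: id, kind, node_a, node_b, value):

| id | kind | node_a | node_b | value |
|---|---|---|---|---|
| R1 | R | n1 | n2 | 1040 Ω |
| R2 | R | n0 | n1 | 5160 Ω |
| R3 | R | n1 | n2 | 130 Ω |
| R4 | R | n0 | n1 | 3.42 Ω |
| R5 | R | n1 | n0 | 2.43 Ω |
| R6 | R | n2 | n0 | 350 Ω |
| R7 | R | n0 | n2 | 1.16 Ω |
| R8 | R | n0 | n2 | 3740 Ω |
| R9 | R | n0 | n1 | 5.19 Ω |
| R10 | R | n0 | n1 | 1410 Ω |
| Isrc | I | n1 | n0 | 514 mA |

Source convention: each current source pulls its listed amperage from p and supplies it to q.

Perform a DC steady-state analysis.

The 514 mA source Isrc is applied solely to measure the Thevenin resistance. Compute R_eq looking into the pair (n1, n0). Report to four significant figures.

R_eq = 1.104 Ω

Apply KCL at each of the 2 non-ground nodes and solve the resulting linear system.
Node n1: branches {R1, R2, R3, R4, R5, R9, R10, Isrc} → V_1 = -0.5673
Node n2: branches {R1, R3, R6, R7, R8} → V_2 = -0.005618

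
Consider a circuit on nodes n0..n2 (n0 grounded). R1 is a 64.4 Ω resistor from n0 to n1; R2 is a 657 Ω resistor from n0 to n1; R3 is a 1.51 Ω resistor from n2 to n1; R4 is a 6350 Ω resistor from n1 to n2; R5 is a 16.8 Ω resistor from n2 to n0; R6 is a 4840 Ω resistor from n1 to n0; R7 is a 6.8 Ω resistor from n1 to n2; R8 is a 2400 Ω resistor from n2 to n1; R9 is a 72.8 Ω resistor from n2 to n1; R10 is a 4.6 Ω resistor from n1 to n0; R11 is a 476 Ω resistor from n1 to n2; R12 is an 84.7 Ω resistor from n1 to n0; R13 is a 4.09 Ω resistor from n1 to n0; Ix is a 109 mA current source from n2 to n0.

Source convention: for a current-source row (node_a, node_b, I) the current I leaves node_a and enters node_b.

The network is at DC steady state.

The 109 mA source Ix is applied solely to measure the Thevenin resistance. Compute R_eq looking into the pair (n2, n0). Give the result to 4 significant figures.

R_eq = 2.722 Ω

MNA unknowns: 2 node voltages V₁..V_2
R1: Y=0.01553 on G[0,1]
R2: Y=0.001522 on G[0,1]
R3: Y=0.6623 on G[2,1]
R4: Y=0.0001575 on G[1,2]
R5: Y=0.05952 on G[2,0]
R6: Y=0.0002066 on G[1,0]
R7: Y=0.1471 on G[1,2]
R8: Y=0.0004167 on G[2,1]
R9: Y=0.01374 on G[2,1]
R10: Y=0.2174 on G[1,0]
R11: Y=0.002101 on G[1,2]
R12: Y=0.01181 on G[1,0]
R13: Y=0.2445 on G[1,0]
Ix: z[2]−=0.109, z[0]+=0.109
solve → V1=-0.1860, V2=-0.2967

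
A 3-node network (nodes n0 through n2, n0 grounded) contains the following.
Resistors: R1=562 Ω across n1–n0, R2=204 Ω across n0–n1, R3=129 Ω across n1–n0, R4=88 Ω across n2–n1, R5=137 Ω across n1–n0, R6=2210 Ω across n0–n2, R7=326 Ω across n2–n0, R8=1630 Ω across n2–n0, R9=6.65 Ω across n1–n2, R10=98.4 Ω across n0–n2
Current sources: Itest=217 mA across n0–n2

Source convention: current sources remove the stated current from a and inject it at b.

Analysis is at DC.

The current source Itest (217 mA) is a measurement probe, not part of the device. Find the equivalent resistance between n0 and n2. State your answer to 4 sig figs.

R_eq = 29.89 Ω

Apply KCL at each of the 2 non-ground nodes and solve the resulting linear system.
Node n1: branches {R1, R2, R3, R4, R5, R9} → V_1 = 5.718
Node n2: branches {R4, R6, R7, R8, R9, R10, Itest} → V_2 = 6.486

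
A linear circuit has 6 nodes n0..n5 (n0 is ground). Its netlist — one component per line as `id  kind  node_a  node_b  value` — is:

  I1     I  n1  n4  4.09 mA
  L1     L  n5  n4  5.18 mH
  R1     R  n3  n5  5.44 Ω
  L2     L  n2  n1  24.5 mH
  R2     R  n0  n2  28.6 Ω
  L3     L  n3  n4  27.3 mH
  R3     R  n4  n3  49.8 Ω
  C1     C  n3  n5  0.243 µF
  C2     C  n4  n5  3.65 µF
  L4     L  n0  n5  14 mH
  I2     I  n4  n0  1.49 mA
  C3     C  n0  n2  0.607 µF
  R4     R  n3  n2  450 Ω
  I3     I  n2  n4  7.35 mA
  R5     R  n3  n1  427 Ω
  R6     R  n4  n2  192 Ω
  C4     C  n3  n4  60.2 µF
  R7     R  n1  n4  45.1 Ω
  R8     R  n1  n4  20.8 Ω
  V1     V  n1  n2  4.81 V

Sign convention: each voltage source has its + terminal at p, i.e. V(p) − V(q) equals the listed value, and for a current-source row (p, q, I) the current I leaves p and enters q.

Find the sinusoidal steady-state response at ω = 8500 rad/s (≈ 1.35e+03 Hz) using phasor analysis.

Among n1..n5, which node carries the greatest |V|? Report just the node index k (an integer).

1

Apply KCL at each of the 5 non-ground nodes and solve the resulting linear system.
Node n1: branches {I1, L2, R5, R7, R8, V1} → V_1 = 4.518+1.008j
Node n2: branches {L2, R2, C3, R4, I3, R6, V1} → V_2 = -0.2916+1.008j
Node n3: branches {R1, L3, R3, C1, R4, R5, C4} → V_3 = 4.079+1.471j
Node n4: branches {I1, L1, L3, R3, C2, I2, I3, R6, C4, R7, R8} → V_4 = 4.019+1.428j
Node n5: branches {L1, R1, C1, C2, L4} → V_5 = 4.016+1.655j
Source currents: i(V1)=-0.04021+0.05364j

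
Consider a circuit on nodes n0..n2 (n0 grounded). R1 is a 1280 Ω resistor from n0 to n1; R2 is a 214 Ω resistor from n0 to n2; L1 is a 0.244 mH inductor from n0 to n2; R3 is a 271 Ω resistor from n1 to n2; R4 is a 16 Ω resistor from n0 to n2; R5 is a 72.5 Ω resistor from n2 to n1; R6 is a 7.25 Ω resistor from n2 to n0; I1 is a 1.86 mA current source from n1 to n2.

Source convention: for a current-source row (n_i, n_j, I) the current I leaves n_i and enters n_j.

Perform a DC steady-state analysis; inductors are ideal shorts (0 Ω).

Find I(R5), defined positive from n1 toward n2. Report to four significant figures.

-0.001405 A

Apply KCL at each of the 2 non-ground nodes and solve the resulting linear system.
Node n1: branches {R1, R3, R5, I1} → V_1 = -0.1018
Node n2: branches {R2, L1, R3, R4, R5, R6, I1} → V_2 = 0.000
Source currents: i(L1)=-7.956e-05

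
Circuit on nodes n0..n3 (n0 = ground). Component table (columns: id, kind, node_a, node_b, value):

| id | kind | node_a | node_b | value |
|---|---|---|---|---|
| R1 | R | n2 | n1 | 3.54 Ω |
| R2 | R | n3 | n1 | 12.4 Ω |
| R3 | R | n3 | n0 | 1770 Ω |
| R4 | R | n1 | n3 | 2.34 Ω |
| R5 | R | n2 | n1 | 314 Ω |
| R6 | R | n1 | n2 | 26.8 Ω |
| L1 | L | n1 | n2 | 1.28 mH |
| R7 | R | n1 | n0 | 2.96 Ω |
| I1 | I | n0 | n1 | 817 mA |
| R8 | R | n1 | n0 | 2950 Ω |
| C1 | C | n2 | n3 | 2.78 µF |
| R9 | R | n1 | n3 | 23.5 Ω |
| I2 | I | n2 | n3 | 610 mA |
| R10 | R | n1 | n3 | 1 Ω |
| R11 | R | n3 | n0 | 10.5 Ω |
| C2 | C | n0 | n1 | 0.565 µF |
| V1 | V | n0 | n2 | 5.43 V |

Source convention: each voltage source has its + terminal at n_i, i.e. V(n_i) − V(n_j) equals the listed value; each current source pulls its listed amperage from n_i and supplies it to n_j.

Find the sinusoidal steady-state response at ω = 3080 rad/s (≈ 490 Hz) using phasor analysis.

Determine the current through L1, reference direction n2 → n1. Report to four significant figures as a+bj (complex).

-0.3702+1.135j A

MNA unknowns: 3 node voltages V₁..V_3 plus 1 source current (V1)
R1: Y=0.2825+0.000j on G[2,1]
R2: Y=0.08065+0.000j on G[3,1]
R3: Y=0.0005650+0.000j on G[3,0]
R4: Y=0.4274+0.000j on G[1,3]
R5: Y=0.003185+0.000j on G[2,1]
R6: Y=0.03731+0.000j on G[1,2]
L1: Y=0.000-0.2537j on G[1,2]
R7: Y=0.3378+0.000j on G[1,0]
I1: z[0]−=0.817, z[1]+=0.817
R8: Y=0.0003390+0.000j on G[1,0]
C1: Y=0.000+0.008562j on G[2,3]
R9: Y=0.04255+0.000j on G[1,3]
I2: z[2]−=0.61, z[3]+=0.61
R10: Y=1.000+0.000j on G[1,3]
R11: Y=0.09524+0.000j on G[3,0]
C2: Y=0.000+0.001740j on G[0,1]
V1: row V0−V2=5.43, i_V1 at 0,2
solve → V1=-0.9570+1.460j, V2=-5.430+0.000j, V3=-0.5238+1.349j
aux → i_V1=-1.193+0.6212j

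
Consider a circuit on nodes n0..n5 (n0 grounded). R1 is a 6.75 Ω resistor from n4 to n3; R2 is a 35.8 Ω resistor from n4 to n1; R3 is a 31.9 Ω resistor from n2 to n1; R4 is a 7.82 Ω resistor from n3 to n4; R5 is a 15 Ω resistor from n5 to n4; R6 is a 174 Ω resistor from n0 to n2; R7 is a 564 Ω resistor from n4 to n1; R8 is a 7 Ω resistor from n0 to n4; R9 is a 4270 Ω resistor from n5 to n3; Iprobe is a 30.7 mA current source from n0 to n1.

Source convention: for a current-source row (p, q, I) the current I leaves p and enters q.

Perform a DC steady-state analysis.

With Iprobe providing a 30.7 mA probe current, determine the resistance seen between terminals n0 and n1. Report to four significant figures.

R_eq = 33.96 Ω

Element admittances at DC:
  Y(R1) = 0.1481 S between n4,n3
  Y(R2) = 0.02793 S between n4,n1
  Y(R3) = 0.03135 S between n2,n1
  Y(R4) = 0.1279 S between n3,n4
  Y(R5) = 0.06667 S between n5,n4
  Y(R6) = 0.005747 S between n0,n2
  Y(R7) = 0.001773 S between n4,n1
  Y(R8) = 0.1429 S between n0,n4
  Y(R9) = 0.0002342 S between n5,n3
  Iprobe: injects 0.0307 A into n1 (from n0)
Assemble and solve the 5×5 MNA system:
  V(n1)=1.042  V(n2)=0.8810  V(n3)=0.1795  V(n4)=0.1795  V(n5)=0.1795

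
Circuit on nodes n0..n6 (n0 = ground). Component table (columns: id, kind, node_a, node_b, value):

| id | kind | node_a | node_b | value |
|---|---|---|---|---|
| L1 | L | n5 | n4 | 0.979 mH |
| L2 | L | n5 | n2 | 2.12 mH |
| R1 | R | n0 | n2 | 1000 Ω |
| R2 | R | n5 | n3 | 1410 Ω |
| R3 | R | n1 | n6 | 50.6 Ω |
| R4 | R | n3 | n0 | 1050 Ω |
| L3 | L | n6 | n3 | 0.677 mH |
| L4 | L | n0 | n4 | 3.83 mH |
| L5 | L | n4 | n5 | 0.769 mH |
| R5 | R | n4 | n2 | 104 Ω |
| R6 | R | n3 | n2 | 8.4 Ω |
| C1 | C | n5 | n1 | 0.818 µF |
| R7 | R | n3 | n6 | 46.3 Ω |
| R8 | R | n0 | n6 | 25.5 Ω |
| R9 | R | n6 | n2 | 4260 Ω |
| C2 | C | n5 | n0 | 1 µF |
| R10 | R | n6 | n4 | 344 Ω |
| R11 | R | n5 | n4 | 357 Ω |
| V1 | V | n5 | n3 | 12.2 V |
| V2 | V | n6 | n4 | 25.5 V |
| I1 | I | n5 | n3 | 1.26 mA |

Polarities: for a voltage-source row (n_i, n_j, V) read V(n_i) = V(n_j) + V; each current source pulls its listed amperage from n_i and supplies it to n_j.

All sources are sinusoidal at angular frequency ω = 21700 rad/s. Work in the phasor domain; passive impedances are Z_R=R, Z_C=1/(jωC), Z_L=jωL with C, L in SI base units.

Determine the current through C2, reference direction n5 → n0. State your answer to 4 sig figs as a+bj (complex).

-0.04178-0.1962j A

Element admittances at ω=21700 rad/s:
  Y(L1) = 0.000-0.04707j S between n5,n4
  Y(L2) = 0.000-0.02174j S between n5,n2
  Y(R1) = 0.001000+0.000j S between n0,n2
  Y(R2) = 0.0007092+0.000j S between n5,n3
  Y(R3) = 0.01976+0.000j S between n1,n6
  Y(R4) = 0.0009524+0.000j S between n3,n0
  Y(L3) = 0.000-0.06807j S between n6,n3
  Y(L4) = 0.000-0.01203j S between n0,n4
  Y(L5) = 0.000-0.05993j S between n4,n5
  Y(R5) = 0.009615+0.000j S between n4,n2
  Y(R6) = 0.1190+0.000j S between n3,n2
  Y(C1) = 0.000+0.01775j S between n5,n1
  Y(R7) = 0.02160+0.000j S between n3,n6
  Y(R8) = 0.03922+0.000j S between n0,n6
  Y(R9) = 0.0002347+0.000j S between n6,n2
  Y(C2) = 0.000+0.02170j S between n5,n0
  Y(R10) = 0.002907+0.000j S between n6,n4
  Y(R11) = 0.002801+0.000j S between n5,n4
  V1: constraint V(n5)−V(n3) = 12.2
  V2: constraint V(n6)−V(n4) = 25.5
  I1: injects 0.00126 A into n3 (from n5)
Assemble and solve the 8×8 MNA system:
  V(n1)=-4.487-6.111j  V(n2)=-20.77-0.3508j  V(n3)=-21.24+1.925j  V(n4)=-22.77-2.021j  V(n5)=-9.040+1.925j  V(n6)=2.731-2.021j
  i(V1)=-0.3357+1.990j  i(V2)=-0.5785+1.716j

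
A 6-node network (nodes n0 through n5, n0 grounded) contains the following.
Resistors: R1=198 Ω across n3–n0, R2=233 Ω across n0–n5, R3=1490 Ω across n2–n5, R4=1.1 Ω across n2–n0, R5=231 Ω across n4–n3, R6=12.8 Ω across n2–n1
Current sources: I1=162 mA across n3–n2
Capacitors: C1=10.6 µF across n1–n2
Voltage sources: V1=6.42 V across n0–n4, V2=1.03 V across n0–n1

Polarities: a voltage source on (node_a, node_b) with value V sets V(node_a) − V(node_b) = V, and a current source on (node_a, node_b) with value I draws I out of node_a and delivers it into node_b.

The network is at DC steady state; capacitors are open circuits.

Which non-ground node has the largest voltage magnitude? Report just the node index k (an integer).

Apply KCL at each of the 5 non-ground nodes and solve the resulting linear system.
Node n1: branches {C1, R6, V2} → V_1 = -1.030
Node n2: branches {R3, R4, I1, C1, R6} → V_2 = 0.08254
Node n3: branches {R1, R5, I1} → V_3 = -20.23
Node n4: branches {R5, V1} → V_4 = -6.420
Node n5: branches {R2, R3} → V_5 = 0.01116
Source currents: i(V1)=0.05980, i(V2)=-0.08692

3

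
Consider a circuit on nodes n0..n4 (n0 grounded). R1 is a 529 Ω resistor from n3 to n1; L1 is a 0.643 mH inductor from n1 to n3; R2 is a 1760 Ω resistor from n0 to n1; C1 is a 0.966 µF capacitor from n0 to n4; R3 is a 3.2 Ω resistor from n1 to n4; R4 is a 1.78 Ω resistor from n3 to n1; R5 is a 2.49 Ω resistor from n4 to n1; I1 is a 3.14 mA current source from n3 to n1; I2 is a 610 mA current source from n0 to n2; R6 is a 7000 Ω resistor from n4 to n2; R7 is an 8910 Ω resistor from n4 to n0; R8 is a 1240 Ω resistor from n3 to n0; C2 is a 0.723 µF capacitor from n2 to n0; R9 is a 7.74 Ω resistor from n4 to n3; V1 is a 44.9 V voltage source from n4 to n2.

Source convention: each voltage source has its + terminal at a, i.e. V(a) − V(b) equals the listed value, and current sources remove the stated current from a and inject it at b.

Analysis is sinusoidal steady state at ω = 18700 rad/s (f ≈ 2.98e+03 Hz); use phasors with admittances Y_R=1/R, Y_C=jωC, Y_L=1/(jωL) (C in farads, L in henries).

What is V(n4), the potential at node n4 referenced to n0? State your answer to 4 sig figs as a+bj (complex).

20.08-18.37j V

MNA unknowns: 4 node voltages V₁..V_4 plus 1 source current (V1)
R1: Y=0.001890+0.000j on G[3,1]
L1: Y=0.000-0.08317j on G[1,3]
R2: Y=0.0005682+0.000j on G[0,1]
C1: Y=0.000+0.01806j on G[0,4]
R3: Y=0.3125+0.000j on G[1,4]
R4: Y=0.5618+0.000j on G[3,1]
R5: Y=0.4016+0.000j on G[4,1]
I1: z[3]−=0.00314, z[1]+=0.00314
I2: z[0]−=0.61, z[2]+=0.61
R6: Y=0.0001429+0.000j on G[4,2]
R7: Y=0.0001122+0.000j on G[4,0]
R8: Y=0.0008065+0.000j on G[3,0]
C2: Y=0.000+0.01352j on G[2,0]
R9: Y=0.1292+0.000j on G[4,3]
V1: row V4−V2=44.9, i_V1 at 4,2
solve → V1=20.05-18.34j, V2=-24.82-18.37j, V3=20.03-18.33j, V4=20.08-18.37j
aux → i_V1=-0.3681-0.3355j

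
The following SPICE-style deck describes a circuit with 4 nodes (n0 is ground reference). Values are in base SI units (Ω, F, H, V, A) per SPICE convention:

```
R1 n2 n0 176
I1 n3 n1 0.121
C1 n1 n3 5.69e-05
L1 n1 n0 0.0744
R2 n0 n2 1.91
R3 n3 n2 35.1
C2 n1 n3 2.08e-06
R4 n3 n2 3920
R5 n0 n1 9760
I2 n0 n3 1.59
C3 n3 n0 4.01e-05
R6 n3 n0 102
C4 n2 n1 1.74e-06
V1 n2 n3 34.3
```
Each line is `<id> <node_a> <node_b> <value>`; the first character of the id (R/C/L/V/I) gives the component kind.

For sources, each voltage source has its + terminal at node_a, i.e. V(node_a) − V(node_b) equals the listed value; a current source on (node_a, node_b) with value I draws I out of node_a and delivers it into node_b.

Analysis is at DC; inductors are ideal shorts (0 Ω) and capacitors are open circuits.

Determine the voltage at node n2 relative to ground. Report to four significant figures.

Apply KCL at each of the 3 non-ground nodes and solve the resulting linear system.
Node n1: branches {I1, C1, L1, C2, R5, C4} → V_1 = 0.000
Node n2: branches {R1, R2, R3, R4, C4, V1} → V_2 = 3.349
Node n3: branches {I1, C1, R3, C2, R4, I2, C3, R6, V1} → V_3 = -30.95
Source currents: i(L1)=0.1210, i(V1)=-2.758

3.349 V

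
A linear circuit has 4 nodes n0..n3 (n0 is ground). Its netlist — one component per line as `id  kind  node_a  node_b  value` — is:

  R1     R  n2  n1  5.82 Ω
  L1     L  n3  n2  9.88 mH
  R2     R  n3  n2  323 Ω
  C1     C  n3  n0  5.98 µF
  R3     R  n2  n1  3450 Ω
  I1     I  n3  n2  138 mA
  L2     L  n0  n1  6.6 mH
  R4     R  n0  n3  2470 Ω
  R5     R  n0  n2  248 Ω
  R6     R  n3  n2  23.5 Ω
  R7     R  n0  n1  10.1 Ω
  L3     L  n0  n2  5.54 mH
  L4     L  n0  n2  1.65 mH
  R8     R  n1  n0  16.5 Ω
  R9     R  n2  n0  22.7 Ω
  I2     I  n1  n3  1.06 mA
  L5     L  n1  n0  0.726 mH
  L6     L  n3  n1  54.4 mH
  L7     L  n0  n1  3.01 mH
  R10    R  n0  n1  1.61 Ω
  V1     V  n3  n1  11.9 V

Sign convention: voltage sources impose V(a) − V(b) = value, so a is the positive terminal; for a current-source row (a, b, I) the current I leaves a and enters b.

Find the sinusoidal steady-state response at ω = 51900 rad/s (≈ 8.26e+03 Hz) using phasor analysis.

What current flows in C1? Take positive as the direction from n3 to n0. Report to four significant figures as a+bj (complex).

1.239+3.246j A

Apply KCL at each of the 3 non-ground nodes and solve the resulting linear system.
Node n1: branches {R1, R3, L2, R7, R8, I2, L5, L6, L7, R10, V1} → V_1 = -1.442-3.991j
Node n2: branches {R1, L1, R2, R3, I1, R5, R6, L3, L4, R9} → V_2 = 1.561-3.246j
Node n3: branches {L1, R2, C1, I1, R4, R6, I2, L6, V1} → V_3 = 10.46-3.991j
Source currents: i(V1)=-1.785-3.189j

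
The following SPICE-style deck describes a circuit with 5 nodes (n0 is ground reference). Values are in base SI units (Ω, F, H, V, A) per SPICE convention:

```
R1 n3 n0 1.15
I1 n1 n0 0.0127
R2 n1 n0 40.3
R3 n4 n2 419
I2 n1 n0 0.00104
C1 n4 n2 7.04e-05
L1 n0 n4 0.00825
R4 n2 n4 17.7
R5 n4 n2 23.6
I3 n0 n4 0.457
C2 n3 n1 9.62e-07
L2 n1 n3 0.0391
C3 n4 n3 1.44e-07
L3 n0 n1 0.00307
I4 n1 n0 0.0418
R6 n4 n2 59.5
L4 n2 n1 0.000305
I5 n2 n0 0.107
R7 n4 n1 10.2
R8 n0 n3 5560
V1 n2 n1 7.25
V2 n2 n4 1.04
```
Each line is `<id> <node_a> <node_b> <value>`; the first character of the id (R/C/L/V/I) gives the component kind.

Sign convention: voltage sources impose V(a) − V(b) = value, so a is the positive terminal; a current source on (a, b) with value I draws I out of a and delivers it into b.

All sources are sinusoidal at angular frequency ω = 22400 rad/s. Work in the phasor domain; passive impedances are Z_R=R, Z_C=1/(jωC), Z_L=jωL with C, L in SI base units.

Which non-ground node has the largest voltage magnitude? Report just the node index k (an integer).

2

Element admittances at ω=22400 rad/s:
  Y(R1) = 0.8696+0.000j S between n3,n0
  I1: injects 0.0127 A into n0 (from n1)
  Y(R2) = 0.02481+0.000j S between n1,n0
  Y(R3) = 0.002387+0.000j S between n4,n2
  I2: injects 0.00104 A into n0 (from n1)
  Y(C1) = 0.000+1.577j S between n4,n2
  Y(L1) = 0.000-0.005411j S between n0,n4
  Y(R4) = 0.05650+0.000j S between n2,n4
  Y(R5) = 0.04237+0.000j S between n4,n2
  I3: injects 0.457 A into n4 (from n0)
  Y(C2) = 0.000+0.02155j S between n3,n1
  Y(L2) = 0.000-0.001142j S between n1,n3
  Y(C3) = 0.000+0.003226j S between n4,n3
  Y(L3) = 0.000-0.01454j S between n0,n1
  I4: injects 0.0418 A into n0 (from n1)
  Y(R6) = 0.01681+0.000j S between n4,n2
  Y(L4) = 0.000-0.1464j S between n2,n1
  I5: injects 0.107 A into n0 (from n2)
  Y(R7) = 0.09804+0.000j S between n4,n1
  Y(R8) = 0.0001799+0.000j S between n0,n3
  V1: constraint V(n2)−V(n1) = 7.25
  V2: constraint V(n2)−V(n4) = 1.04
Assemble and solve the 6×6 MNA system:
  V(n1)=11.39-1.105j  V(n2)=18.64-1.105j  V(n3)=0.03902+0.3314j  V(n4)=17.60-1.105j
  i(V1)=-0.2575+1.100j  i(V2)=0.02769-1.679j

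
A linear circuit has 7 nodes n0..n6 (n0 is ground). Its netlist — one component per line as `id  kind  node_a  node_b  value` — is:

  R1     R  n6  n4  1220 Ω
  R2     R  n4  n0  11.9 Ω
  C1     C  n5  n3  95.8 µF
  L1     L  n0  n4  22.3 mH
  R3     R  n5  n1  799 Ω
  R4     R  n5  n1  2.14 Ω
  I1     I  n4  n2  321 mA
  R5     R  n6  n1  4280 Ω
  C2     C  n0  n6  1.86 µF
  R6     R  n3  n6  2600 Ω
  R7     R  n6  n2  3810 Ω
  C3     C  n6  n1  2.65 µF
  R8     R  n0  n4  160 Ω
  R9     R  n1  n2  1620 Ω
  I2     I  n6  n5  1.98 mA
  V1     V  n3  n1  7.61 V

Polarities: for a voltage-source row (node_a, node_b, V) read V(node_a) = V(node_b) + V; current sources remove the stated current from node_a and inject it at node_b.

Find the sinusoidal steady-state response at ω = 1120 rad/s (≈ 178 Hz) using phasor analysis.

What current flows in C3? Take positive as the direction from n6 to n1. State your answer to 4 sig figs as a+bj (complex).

-0.2090-0.05651j A

Apply KCL at each of the 6 non-ground nodes and solve the resulting linear system.
Node n1: branches {R3, R4, R5, C3, R9, V1} → V_1 = 70.53-203.4j
Node n2: branches {I1, R7, R9} → V_2 = 429.7-182.4j
Node n3: branches {C1, R6, V1} → V_3 = 78.14-203.4j
Node n4: branches {R1, R2, L1, I1, R8} → V_4 = -2.124-2.130j
Node n5: branches {C1, R3, R4, I2} → V_5 = 70.91-201.8j
Node n6: branches {R1, R5, C2, R6, R7, C3, I2} → V_6 = 51.49-133.0j
Source currents: i(V1)=-0.1878-0.7483j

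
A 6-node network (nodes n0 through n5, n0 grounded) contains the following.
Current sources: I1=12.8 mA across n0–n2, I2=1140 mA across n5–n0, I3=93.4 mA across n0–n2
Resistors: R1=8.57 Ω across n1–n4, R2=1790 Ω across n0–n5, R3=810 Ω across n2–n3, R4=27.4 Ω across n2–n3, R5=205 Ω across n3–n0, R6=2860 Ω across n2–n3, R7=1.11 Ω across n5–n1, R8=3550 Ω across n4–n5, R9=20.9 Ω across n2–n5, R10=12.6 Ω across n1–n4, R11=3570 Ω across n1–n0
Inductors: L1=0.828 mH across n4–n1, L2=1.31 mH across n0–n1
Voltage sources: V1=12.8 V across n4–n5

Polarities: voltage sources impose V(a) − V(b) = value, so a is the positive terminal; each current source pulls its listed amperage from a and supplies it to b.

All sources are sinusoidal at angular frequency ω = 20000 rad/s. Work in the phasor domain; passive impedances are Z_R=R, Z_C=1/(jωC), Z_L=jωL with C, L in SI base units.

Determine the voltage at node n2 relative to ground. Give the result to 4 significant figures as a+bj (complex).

MNA unknowns: 5 node voltages V₁..V_5 plus 1 source current (V1)
I1: z[0]−=0.0128, z[2]+=0.0128
I2: z[5]−=1.14, z[0]+=1.14
R1: Y=0.1167+0.000j on G[1,4]
R2: Y=0.0005587+0.000j on G[0,5]
R3: Y=0.001235+0.000j on G[2,3]
R4: Y=0.03650+0.000j on G[2,3]
R5: Y=0.004878+0.000j on G[3,0]
R6: Y=0.0003497+0.000j on G[2,3]
L1: Y=0.000-0.06039j on G[4,1]
R7: Y=0.9009+0.000j on G[5,1]
R8: Y=0.0002817+0.000j on G[4,5]
R9: Y=0.04785+0.000j on G[2,5]
L2: Y=0.000-0.03817j on G[0,1]
I3: z[0]−=0.0934, z[2]+=0.0934
R10: Y=0.07937+0.000j on G[1,4]
R11: Y=0.0002801+0.000j on G[1,0]
V1: row V4−V5=12.8, i_V1 at 4,5
solve → V1=-3.263-26.52j, V2=-3.934-23.74j, V3=-3.488-21.05j, V4=6.291-25.89j, V5=-6.509-25.89j
aux → i_V1=-1.915+0.4529j

-3.934-23.74j V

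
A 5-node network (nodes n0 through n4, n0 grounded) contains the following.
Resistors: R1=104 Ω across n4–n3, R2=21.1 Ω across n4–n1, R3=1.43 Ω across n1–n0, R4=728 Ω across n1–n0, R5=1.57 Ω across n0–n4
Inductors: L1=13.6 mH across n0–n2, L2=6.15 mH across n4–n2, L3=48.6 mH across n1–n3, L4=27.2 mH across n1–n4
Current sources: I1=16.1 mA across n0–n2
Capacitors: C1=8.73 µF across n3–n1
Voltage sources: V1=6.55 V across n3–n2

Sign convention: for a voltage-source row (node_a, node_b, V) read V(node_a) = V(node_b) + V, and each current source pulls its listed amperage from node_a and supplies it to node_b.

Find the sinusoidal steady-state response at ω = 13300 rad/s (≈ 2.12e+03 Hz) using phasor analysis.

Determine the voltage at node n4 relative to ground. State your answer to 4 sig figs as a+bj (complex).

-0.02336+0.1158j V

MNA unknowns: 4 node voltages V₁..V_4 plus 1 source current (V1)
R1: Y=0.009615+0.000j on G[4,3]
R2: Y=0.04739+0.000j on G[4,1]
R3: Y=0.6993+0.000j on G[1,0]
L1: Y=0.000-0.005529j on G[0,2]
I1: z[0]−=0.0161, z[2]+=0.0161
R4: Y=0.001374+0.000j on G[1,0]
L2: Y=0.000-0.01223j on G[4,2]
C1: Y=0.000+0.1161j on G[3,1]
R5: Y=0.6369+0.000j on G[0,4]
L3: Y=0.000-0.001547j on G[1,3]
L4: Y=0.000-0.002764j on G[1,4]
V1: row V3−V2=6.55, i_V1 at 3,2
solve → V1=0.04802-0.1655j, V2=-7.632-0.4819j, V3=-1.082-0.4819j, V4=-0.02336+0.1158j
aux → i_V1=-0.02607+0.1352j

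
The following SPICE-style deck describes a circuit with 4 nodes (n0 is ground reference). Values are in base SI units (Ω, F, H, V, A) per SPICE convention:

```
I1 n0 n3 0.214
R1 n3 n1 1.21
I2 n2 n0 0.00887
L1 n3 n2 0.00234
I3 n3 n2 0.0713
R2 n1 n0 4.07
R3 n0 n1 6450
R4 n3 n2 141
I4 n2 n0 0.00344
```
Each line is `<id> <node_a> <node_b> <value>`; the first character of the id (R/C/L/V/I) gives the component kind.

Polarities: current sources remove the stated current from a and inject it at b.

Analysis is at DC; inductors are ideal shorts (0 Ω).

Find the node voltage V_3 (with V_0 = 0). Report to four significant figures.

Element admittances at DC:
  I1: injects 0.214 A into n3 (from n0)
  Y(R1) = 0.8264 S between n3,n1
  I2: injects 0.00887 A into n0 (from n2)
  L1: short n3↔n2 (DC inductor)
  I3: injects 0.0713 A into n2 (from n3)
  Y(R2) = 0.2457 S between n1,n0
  Y(R3) = 0.0001550 S between n0,n1
  Y(R4) = 0.007092 S between n3,n2
  I4: injects 0.00344 A into n0 (from n2)
Assemble and solve the 4×4 MNA system:
  V(n1)=0.8204  V(n2)=1.064  V(n3)=1.064
  i(L1)=-0.05899

1.064 V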